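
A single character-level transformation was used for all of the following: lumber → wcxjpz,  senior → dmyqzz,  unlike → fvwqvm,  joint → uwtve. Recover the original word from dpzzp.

Shifts by position in lumber: pos 0: l→w (+11), pos 1: u→c (+8), pos 2: m→x (+11), pos 3: b→j (+8) — repeating every 2. The shifts repeat in a cycle of length 2: positions 0,1,… shift by +11, +8, then the pattern repeats.
Decoding dpzzp: d−11=s, p−8=h, z−11=o, z−8=r, p−11=e.

shore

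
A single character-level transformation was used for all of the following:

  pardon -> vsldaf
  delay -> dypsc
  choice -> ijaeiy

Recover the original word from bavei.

topic

Treating letters as 0–25, the rule is x ↦ 21x + 18 (mod 26).
Undoing it on bavei: b(1)→5·(1−18)≡19=t; a(0)→5·(0−18)≡14=o; v(21)→5·(21−18)≡15=p; e(4)→5·(4−18)≡8=i; i(8)→5·(8−18)≡2=c (all mod 26).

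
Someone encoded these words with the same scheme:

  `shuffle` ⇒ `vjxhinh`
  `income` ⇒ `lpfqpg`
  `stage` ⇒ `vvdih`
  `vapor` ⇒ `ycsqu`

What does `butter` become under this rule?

It's a Vigenère-style cipher with numeric key [3,2]: position i shifts by key[i mod 2].
For butter: b+3=e, u+2=w, t+3=w, t+2=v, e+3=h, r+2=t.

ewwvht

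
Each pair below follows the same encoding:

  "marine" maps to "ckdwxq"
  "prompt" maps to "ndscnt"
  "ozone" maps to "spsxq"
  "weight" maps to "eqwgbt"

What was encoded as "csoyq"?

mouse

m(12)→c(2) and a(0)→k(10) fit y≡21x+10 (mod 26); the inverse of 21 mod 26 is 5. Treating letters as 0–25, the rule is x ↦ 21x + 10 (mod 26).
Undoing it on csoyq: c(2)→5·(2−10)≡12=m; s(18)→5·(18−10)≡14=o; o(14)→5·(14−10)≡20=u; y(24)→5·(24−10)≡18=s; q(16)→5·(16−10)≡4=e (all mod 26).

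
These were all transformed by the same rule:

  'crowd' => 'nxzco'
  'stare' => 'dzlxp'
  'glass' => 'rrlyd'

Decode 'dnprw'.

The shifts repeat in a cycle of length 2: positions 0,1,… shift by +11, +6, then the pattern repeats.
Undoing it on dnprw: d−11=s, n−6=h, p−11=e, r−6=l, w−11=l.

shell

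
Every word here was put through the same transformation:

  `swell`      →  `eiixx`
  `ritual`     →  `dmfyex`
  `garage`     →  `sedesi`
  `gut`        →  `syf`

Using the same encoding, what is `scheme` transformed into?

The shift depends on letter class: consonant s→e is +12, but vowel e→i is +4. Vowels shift forward by 4 and consonants shift forward by 12.
Applying it to scheme: s(cons)+12=e, c(cons)+12=o, h(cons)+12=t, e(vowel)+4=i, m(cons)+12=y, e(vowel)+4=i.

eotiyi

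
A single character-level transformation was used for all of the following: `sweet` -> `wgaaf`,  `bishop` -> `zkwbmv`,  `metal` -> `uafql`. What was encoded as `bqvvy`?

s(18)→w(22) and w(22)→g(6) fit y≡9x+16 (mod 26); the inverse of 9 mod 26 is 3. This is an affine cipher: with a=0,…,z=25, each position x becomes (9x+16) mod 26.
Decoding bqvvy: b(1)→3·(1−16)≡7=h; q(16)→3·(16−16)≡0=a; v(21)→3·(21−16)≡15=p; v(21)→3·(21−16)≡15=p; y(24)→3·(24−16)≡24=y (all mod 26).

happy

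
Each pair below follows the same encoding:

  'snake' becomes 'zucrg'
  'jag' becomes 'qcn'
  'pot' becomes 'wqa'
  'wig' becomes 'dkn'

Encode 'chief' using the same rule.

The shift depends on letter class: consonant s→z is +7, but vowel a→c is +2. The rule splits by letter class: vowels +2, consonants +7.
For chief: c(cons)+7=j, h(cons)+7=o, i(vowel)+2=k, e(vowel)+2=g, f(cons)+7=m.

jokgm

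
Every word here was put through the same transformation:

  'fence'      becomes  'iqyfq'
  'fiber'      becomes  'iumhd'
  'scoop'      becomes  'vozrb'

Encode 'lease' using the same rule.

oqlvq

A repeating key of period 3 is used — shifts +3, +12, +11 over and over.
Applying it to lease: l+3=o, e+12=q, a+11=l, s+3=v, e+12=q.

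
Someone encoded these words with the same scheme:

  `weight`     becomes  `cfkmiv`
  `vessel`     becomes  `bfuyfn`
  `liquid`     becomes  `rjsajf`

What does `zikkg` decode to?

thief

Shifts by position in weight: pos 0: w→c (+6), pos 1: e→f (+1), pos 2: i→k (+2), pos 3: g→m (+6), pos 4: h→i (+1), pos 5: t→v (+2) — repeating every 3. The shifts repeat in a cycle of length 3: positions 0,1,… shift by +6, +1, +2, then the pattern repeats.
Undoing it on zikkg: z−6=t, i−1=h, k−2=i, k−6=e, g−1=f.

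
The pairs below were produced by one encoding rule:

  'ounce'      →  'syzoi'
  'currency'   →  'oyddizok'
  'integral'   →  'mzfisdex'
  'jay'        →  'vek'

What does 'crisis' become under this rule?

odmeme

The shift depends on letter class: consonant n→z is +12, but vowel o→s is +4. Two shifts are in play — +4 for a/e/i/o/u, +12 for every other letter.
Applying it to crisis: c(cons)+12=o, r(cons)+12=d, i(vowel)+4=m, s(cons)+12=e, i(vowel)+4=m, s(cons)+12=e.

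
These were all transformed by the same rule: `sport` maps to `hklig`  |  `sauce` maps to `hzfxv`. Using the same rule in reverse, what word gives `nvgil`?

metro

Each pair mirrors across the alphabet (s↔h, p↔k, o↔l): positions sum to 25. This is the alphabet-reversal cipher (Atbash): a becomes z, b becomes y, etc.
Undoing it on nvgil: n↔m, v↔e, g↔t, i↔r, l↔o.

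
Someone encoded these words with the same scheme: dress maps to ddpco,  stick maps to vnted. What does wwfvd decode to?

Two steps: reverse the string, then apply a Caesar shift of +11.
Undoing it on wwfvd: shift back: w−11=l, w−11=l, f−11=u, v−11=k, d−11=s → lluks; then reverse → skull.

skull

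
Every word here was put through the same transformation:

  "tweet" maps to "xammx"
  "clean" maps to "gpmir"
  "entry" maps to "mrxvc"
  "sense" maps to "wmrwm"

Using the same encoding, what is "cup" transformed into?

The shift depends on letter class: consonant t→x is +4, but vowel e→m is +8. Vowels shift forward by 8 and consonants shift forward by 4.
Applying it to cup: c(cons)+4=g, u(vowel)+8=c, p(cons)+4=t.

gct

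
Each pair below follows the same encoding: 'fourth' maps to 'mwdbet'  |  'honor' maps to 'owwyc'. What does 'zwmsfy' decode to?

sodium

Letter i (0-indexed) is shifted by i+7, so successive shifts are 7, 8, 9, ….
Undoing it on zwmsfy: z−7=s, w−8=o, m−9=d, s−10=i, f−11=u, y−12=m.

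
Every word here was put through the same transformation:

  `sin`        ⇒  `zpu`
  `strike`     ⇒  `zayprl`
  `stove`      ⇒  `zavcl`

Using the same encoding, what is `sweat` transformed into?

Compare letters: s→z is +7, i→p is +7, n→u is +7 — a constant shift. This is a Caesar cipher with shift 7.
For sweat: s+7=z, w+7=d, e+7=l, a+7=h, t+7=a.

zdlha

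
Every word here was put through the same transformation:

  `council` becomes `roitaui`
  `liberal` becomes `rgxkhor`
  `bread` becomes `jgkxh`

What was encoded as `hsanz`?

Two steps: reverse the string, then apply a Caesar shift of +6.
Reversing it on hsanz: shift back: h−6=b, s−6=m, a−6=u, n−6=h, z−6=t → bmuht; then reverse → thumb.

thumb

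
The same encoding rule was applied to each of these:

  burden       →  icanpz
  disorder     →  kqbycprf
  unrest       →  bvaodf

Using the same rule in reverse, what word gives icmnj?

buddy

In burden: b→i is +7, u→c is +8, r→a is +9, d→n is +10 — the shift increases by 1 each position. Each letter shifts forward by (position + 7), i.e. 7, 8, 9, … — the shift grows by one for each successive letter.
Reversing it on icmnj: i−7=b, c−8=u, m−9=d, n−10=d, j−11=y.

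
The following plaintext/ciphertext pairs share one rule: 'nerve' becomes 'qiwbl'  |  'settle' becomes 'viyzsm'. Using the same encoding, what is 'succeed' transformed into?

vyhilmm

The shift increases by 1 at each position, starting from +3: 3, 4, 5, ….
Applying it to succeed: s+3=v, u+4=y, c+5=h, c+6=i, e+7=l, e+8=m, d+9=m.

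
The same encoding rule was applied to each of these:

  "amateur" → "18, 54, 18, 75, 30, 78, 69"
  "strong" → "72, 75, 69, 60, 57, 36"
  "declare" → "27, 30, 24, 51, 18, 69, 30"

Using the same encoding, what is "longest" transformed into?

With a=1..z=26, the number is 3·pos + 15.
On longest: l=12→51, o=15→60, n=14→57, g=7→36, e=5→30, s=19→72, t=20→75.

51, 60, 57, 36, 30, 72, 75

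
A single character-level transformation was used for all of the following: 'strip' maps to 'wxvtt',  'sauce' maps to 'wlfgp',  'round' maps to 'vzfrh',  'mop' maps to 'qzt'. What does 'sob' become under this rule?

The shift depends on letter class: consonant s→w is +4, but vowel i→t is +11. The rule splits by letter class: vowels +11, consonants +4.
Applying it to sob: s(cons)+4=w, o(vowel)+11=z, b(cons)+4=f.

wzf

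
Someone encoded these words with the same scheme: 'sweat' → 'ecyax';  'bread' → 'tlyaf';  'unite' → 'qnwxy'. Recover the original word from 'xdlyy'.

s(18)→e(4) and w(22)→c(2) fit y≡19x+0 (mod 26); the inverse of 19 mod 26 is 11. Treating letters as 0–25, the rule is x ↦ 19x + 0 (mod 26).
Reversing it on xdlyy: x(23)→11·(23−0)≡19=t; d(3)→11·(3−0)≡7=h; l(11)→11·(11−0)≡17=r; y(24)→11·(24−0)≡4=e; y(24)→11·(24−0)≡4=e (all mod 26).

three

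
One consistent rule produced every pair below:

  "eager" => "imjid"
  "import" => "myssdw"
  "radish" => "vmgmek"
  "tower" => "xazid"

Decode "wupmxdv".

similar

Shifts by position in eager: pos 0: e→i (+4), pos 1: a→m (+12), pos 2: g→j (+3), pos 3: e→i (+4), pos 4: r→d (+12) — repeating every 3. The shifts repeat in a cycle of length 3: positions 0,1,… shift by +4, +12, +3, then the pattern repeats.
Undoing it on wupmxdv: w−4=s, u−12=i, p−3=m, m−4=i, x−12=l, d−3=a, v−4=r.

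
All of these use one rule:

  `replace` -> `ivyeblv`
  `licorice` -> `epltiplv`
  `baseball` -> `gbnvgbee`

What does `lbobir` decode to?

canary

r(17)→i(8) and e(4)→v(21) fit y≡5x+1 (mod 26); the inverse of 5 mod 26 is 21. This is an affine cipher: with a=0,…,z=25, each position x becomes (5x+1) mod 26.
Decoding lbobir: l(11)→21·(11−1)≡2=c; b(1)→21·(1−1)≡0=a; o(14)→21·(14−1)≡13=n; b(1)→21·(1−1)≡0=a; i(8)→21·(8−1)≡17=r; r(17)→21·(17−1)≡24=y (all mod 26).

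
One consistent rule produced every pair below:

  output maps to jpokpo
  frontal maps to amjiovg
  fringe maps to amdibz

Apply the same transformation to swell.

Compare letters: o→j is +21, u→p is +21, t→o is +21 — a constant shift. It's a constant shift of +21 (ROT21).
On swell: s+21=n, w+21=r, e+21=z, l+21=g, l+21=g.

nrzgg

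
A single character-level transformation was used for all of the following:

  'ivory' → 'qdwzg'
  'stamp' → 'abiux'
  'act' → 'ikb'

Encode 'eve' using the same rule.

mdm

Every letter moves 8 places later in the alphabet, wrapping around z→a.
On eve: e+8=m, v+8=d, e+8=m.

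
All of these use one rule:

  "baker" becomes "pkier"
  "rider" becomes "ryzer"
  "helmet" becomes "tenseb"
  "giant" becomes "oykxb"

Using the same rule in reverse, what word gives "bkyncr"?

tailor

b(1)→p(15) and a(0)→k(10) fit y≡5x+10 (mod 26); the inverse of 5 mod 26 is 21. This is an affine cipher: with a=0,…,z=25, each position x becomes (5x+10) mod 26.
Reversing it on bkyncr: b(1)→21·(1−10)≡19=t; k(10)→21·(10−10)≡0=a; y(24)→21·(24−10)≡8=i; n(13)→21·(13−10)≡11=l; c(2)→21·(2−10)≡14=o; r(17)→21·(17−10)≡17=r (all mod 26).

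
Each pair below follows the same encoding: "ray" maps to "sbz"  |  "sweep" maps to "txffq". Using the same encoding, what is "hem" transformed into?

ifn

Compare letters: r→s is +1, a→b is +1, y→z is +1 — a constant shift. It's a constant shift of +1 (ROT1).
Applying it to hem: h+1=i, e+1=f, m+1=n.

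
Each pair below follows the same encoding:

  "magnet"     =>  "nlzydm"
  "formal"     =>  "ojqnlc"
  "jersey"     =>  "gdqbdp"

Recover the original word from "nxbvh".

music

This is an affine cipher: with a=0,…,z=25, each position x becomes (11x+11) mod 26.
Reversing it on nxbvh: n(13)→19·(13−11)≡12=m; x(23)→19·(23−11)≡20=u; b(1)→19·(1−11)≡18=s; v(21)→19·(21−11)≡8=i; h(7)→19·(7−11)≡2=c (all mod 26).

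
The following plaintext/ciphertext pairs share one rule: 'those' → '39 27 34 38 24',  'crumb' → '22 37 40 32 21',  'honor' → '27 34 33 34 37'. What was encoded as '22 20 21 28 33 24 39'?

The number is (letter's place in the alphabet, a=1) + 19.
Undoing it on 22 20 21 28 33 24 39: 22→(22−19)÷1=3=c, 20→(20−19)÷1=1=a, 21→(21−19)÷1=2=b, 28→(28−19)÷1=9=i, 33→(33−19)÷1=14=n, 24→(24−19)÷1=5=e, 39→(39−19)÷1=20=t.

cabinet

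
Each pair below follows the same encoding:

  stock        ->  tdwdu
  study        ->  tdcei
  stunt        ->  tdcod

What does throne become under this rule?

It's a Vigenère-style cipher with numeric key [1,10,8]: position i shifts by key[i mod 3].
For throne: t+1=u, h+10=r, r+8=z, o+1=p, n+10=x, e+8=m.

urzpxm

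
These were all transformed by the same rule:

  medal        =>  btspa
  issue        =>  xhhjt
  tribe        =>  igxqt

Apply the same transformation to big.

Compare letters: m→b is +15, e→t is +15, d→s is +15 — a constant shift. Every letter moves 15 places later in the alphabet, wrapping around z→a.
Applying it to big: b+15=q, i+15=x, g+15=v.

qxv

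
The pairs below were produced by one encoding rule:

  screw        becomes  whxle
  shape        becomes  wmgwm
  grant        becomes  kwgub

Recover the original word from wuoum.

In screw: s→w is +4, c→h is +5, r→x is +6, e→l is +7 — the shift increases by 1 each position. Each letter shifts forward by (position + 4), i.e. 4, 5, 6, … — the shift grows by one for each successive letter.
Undoing it on wuoum: w−4=s, u−5=p, o−6=i, u−7=n, m−8=e.

spine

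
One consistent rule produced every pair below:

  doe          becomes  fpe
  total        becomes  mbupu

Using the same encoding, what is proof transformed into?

Read the word backwards and shift each letter +1.
Applying it to proof: reverse → foorp; then shift: f+1=g, o+1=p, o+1=p, r+1=s, p+1=q.

gppsq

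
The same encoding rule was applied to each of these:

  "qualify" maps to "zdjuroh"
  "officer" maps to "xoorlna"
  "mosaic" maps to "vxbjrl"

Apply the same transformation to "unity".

dwrch

Each letter is shifted forward by 9 in the alphabet (a Caesar shift of +9).
Applying it to unity: u+9=d, n+9=w, i+9=r, t+9=c, y+9=h.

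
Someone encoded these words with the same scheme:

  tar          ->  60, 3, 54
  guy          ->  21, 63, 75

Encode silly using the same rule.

57, 27, 36, 36, 75

t(#20)→60 and a(#1)→3: differences scale by 3, so n = 3·pos + 0. With a=1..z=26, the number is 3·pos.
For silly: s=19→57, i=9→27, l=12→36, l=12→36, y=25→75.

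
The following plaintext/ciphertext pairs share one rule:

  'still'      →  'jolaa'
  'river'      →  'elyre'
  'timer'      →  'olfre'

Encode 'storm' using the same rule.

s(18)→j(9) and t(19)→o(14) fit y≡5x+23 (mod 26); the inverse of 5 mod 26 is 21. Treating letters as 0–25, the rule is x ↦ 5x + 23 (mod 26).
On storm: s(18)→5·18+23≡9=j; t(19)→5·19+23≡14=o; o(14)→5·14+23≡15=p; r(17)→5·17+23≡4=e; m(12)→5·12+23≡5=f (all mod 26).

jopef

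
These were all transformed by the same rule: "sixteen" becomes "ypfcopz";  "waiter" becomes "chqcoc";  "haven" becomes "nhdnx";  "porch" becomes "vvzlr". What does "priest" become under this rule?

In sixteen: s→y is +6, i→p is +7, x→f is +8, t→c is +9 — the shift increases by 1 each position. Each letter shifts forward by (position + 6), i.e. 6, 7, 8, … — the shift grows by one for each successive letter.
On priest: p+6=v, r+7=y, i+8=q, e+9=n, s+10=c, t+11=e.

vyqnce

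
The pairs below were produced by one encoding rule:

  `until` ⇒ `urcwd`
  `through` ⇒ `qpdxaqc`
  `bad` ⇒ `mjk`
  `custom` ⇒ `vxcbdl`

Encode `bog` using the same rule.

pxk

The output letters match the input read backwards, each shifted +9: until reversed is litnu. Two steps: reverse the string, then apply a Caesar shift of +9.
Applying it to bog: reverse → gob; then shift: g+9=p, o+9=x, b+9=k.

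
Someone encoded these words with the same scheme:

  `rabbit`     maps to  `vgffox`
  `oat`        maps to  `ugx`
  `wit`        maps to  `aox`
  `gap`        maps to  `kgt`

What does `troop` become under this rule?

xvuut

The shift depends on letter class: consonant r→v is +4, but vowel a→g is +6. Vowels shift forward by 6 and consonants shift forward by 4.
On troop: t(cons)+4=x, r(cons)+4=v, o(vowel)+6=u, o(vowel)+6=u, p(cons)+4=t.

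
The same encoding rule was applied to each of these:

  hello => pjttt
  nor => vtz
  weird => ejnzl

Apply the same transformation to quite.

yznbj

The shift depends on letter class: consonant h→p is +8, but vowel e→j is +5. The rule splits by letter class: vowels +5, consonants +8.
On quite: q(cons)+8=y, u(vowel)+5=z, i(vowel)+5=n, t(cons)+8=b, e(vowel)+5=j.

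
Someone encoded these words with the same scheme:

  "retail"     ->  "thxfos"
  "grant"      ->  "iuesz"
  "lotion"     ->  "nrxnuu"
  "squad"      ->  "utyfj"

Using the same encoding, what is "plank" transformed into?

roesq

The shift increases by 1 at each position, starting from +2: 2, 3, 4, ….
For plank: p+2=r, l+3=o, a+4=e, n+5=s, k+6=q.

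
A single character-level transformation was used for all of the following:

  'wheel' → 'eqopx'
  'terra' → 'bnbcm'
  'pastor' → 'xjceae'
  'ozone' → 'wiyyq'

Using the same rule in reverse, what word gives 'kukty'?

In wheel: w→e is +8, h→q is +9, e→o is +10, e→p is +11 — the shift increases by 1 each position. Each letter shifts forward by (position + 8), i.e. 8, 9, 10, … — the shift grows by one for each successive letter.
Undoing it on kukty: k−8=c, u−9=l, k−10=a, t−11=i, y−12=m.

claim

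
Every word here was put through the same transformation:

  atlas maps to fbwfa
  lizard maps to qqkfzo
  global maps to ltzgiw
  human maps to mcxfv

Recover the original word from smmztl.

Shifts by position in atlas: pos 0: a→f (+5), pos 1: t→b (+8), pos 2: l→w (+11), pos 3: a→f (+5), pos 4: s→a (+8) — repeating every 3. It's a Vigenère-style cipher with numeric key [5,8,11]: position i shifts by key[i mod 3].
Reversing it on smmztl: s−5=n, m−8=e, m−11=b, z−5=u, t−8=l, l−11=a.

nebula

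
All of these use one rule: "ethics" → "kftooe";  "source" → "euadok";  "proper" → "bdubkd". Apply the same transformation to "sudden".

The rule splits by letter class: vowels +6, consonants +12.
For sudden: s(cons)+12=e, u(vowel)+6=a, d(cons)+12=p, d(cons)+12=p, e(vowel)+6=k, n(cons)+12=z.

eappkz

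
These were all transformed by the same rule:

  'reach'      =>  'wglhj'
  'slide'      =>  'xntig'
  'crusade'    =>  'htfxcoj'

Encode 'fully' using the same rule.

kwwqa

Shifts by position in reach: pos 0: r→w (+5), pos 1: e→g (+2), pos 2: a→l (+11), pos 3: c→h (+5), pos 4: h→j (+2) — repeating every 3. A repeating key of period 3 is used — shifts +5, +2, +11 over and over.
For fully: f+5=k, u+2=w, l+11=w, l+5=q, y+2=a.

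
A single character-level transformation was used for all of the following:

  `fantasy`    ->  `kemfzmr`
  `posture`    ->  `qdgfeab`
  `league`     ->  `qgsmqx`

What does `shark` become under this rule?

The output letters match the input read backwards, each shifted +12: fantasy reversed is ysatnaf. Two steps: reverse the string, then apply a Caesar shift of +12.
On shark: reverse → krahs; then shift: k+12=w, r+12=d, a+12=m, h+12=t, s+12=e.

wdmte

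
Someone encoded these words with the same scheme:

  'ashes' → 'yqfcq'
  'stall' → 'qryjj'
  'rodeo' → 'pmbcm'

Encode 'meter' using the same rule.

kcrcp

Compare letters: a→y is +24, s→q is +24, h→f is +24 — a constant shift. Each letter is shifted forward by 24 in the alphabet (a Caesar shift of +24).
For meter: m+24=k, e+24=c, t+24=r, e+24=c, r+24=p.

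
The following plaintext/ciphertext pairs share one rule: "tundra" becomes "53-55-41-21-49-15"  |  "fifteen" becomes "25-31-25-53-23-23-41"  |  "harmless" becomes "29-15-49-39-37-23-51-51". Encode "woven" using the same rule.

59-43-57-23-41

t(#20)→53 and u(#21)→55: differences scale by 2, so n = 2·pos + 13. The formula is n = 2×(alphabet index, a=1) + 13.
On woven: w=23→59, o=15→43, v=22→57, e=5→23, n=14→41.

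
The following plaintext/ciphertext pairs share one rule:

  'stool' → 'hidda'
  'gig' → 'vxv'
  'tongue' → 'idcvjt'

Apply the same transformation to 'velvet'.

ktakti

Compare letters: s→h is +15, t→i is +15, o→d is +15 — a constant shift. This is a Caesar cipher with shift 15.
Applying it to velvet: v+15=k, e+15=t, l+15=a, v+15=k, e+15=t, t+15=i.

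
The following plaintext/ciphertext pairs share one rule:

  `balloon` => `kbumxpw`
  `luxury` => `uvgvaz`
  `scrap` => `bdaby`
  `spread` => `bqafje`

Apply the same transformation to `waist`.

A repeating key of period 2 is used — shifts +9, +1 over and over.
On waist: w+9=f, a+1=b, i+9=r, s+1=t, t+9=c.

fbrtc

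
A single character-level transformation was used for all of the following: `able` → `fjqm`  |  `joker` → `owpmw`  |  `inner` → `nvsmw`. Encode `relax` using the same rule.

Shifts by position in able: pos 0: a→f (+5), pos 1: b→j (+8), pos 2: l→q (+5), pos 3: e→m (+8) — repeating every 2. The shifts repeat in a cycle of length 2: positions 0,1,… shift by +5, +8, then the pattern repeats.
Applying it to relax: r+5=w, e+8=m, l+5=q, a+8=i, x+5=c.

wmqic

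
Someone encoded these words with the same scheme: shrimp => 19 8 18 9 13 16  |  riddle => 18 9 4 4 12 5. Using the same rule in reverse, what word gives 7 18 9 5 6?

s is letter #19 and maps to 19: an offset of 0. Each letter is replaced by its alphabet position (a=1, b=2, …, z=26).
Decoding 7 18 9 5 6: 7=g, 18=r, 9=i, 5=e, 6=f.

grief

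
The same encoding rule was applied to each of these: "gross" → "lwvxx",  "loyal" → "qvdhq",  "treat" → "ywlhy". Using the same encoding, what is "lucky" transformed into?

Vowels shift forward by 7 and consonants shift forward by 5.
On lucky: l(cons)+5=q, u(vowel)+7=b, c(cons)+5=h, k(cons)+5=p, y(cons)+5=d.

qbhpd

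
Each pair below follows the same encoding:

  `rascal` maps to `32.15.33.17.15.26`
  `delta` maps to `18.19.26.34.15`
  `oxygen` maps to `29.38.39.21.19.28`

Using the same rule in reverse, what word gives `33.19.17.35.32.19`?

r is letter #18 and maps to 32: an offset of 14. The number is (letter's place in the alphabet, a=1) + 14.
Reversing it on 33.19.17.35.32.19: 33→(33−14)÷1=19=s, 19→(19−14)÷1=5=e, 17→(17−14)÷1=3=c, 35→(35−14)÷1=21=u, 32→(32−14)÷1=18=r, 19→(19−14)÷1=5=e.

secure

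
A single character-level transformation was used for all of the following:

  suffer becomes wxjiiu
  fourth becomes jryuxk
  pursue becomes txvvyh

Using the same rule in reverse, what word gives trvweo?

portal

Shifts by position in suffer: pos 0: s→w (+4), pos 1: u→x (+3), pos 2: f→j (+4), pos 3: f→i (+3) — repeating every 2. It's a Vigenère-style cipher with numeric key [4,3]: position i shifts by key[i mod 2].
Reversing it on trvweo: t−4=p, r−3=o, v−4=r, w−3=t, e−4=a, o−3=l.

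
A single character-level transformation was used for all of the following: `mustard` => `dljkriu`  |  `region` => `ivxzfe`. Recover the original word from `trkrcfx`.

catalog

Compare letters: m→d is +17, u→l is +17, s→j is +17 — a constant shift. This is a Caesar cipher with shift 17.
Undoing it on trkrcfx: t−17=c, r−17=a, k−17=t, r−17=a, c−17=l, f−17=o, x−17=g.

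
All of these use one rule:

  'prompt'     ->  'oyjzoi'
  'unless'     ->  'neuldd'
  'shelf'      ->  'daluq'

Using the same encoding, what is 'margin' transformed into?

zryvfe

p(15)→o(14) and r(17)→y(24) fit y≡5x+17 (mod 26); the inverse of 5 mod 26 is 21. This is an affine cipher: with a=0,…,z=25, each position x becomes (5x+17) mod 26.
For margin: m(12)→5·12+17≡25=z; a(0)→5·0+17≡17=r; r(17)→5·17+17≡24=y; g(6)→5·6+17≡21=v; i(8)→5·8+17≡5=f; n(13)→5·13+17≡4=e (all mod 26).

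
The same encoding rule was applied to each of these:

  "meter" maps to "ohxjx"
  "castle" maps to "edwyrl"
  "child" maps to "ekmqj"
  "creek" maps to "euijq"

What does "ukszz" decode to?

shout

In meter: m→o is +2, e→h is +3, t→x is +4, e→j is +5 — the shift increases by 1 each position. Each letter shifts forward by (position + 2), i.e. 2, 3, 4, … — the shift grows by one for each successive letter.
Undoing it on ukszz: u−2=s, k−3=h, s−4=o, z−5=u, z−6=t.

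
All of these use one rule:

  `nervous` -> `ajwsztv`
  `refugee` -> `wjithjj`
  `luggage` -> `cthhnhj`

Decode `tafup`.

unity

n(13)→a(0) and e(4)→j(9) fit y≡25x+13 (mod 26); the inverse of 25 mod 26 is 25. Treating letters as 0–25, the rule is x ↦ 25x + 13 (mod 26).
Undoing it on tafup: t(19)→25·(19−13)≡20=u; a(0)→25·(0−13)≡13=n; f(5)→25·(5−13)≡8=i; u(20)→25·(20−13)≡19=t; p(15)→25·(15−13)≡24=y (all mod 26).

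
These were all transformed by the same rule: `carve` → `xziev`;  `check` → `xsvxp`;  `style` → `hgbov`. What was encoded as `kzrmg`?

paint

Each pair mirrors across the alphabet (c↔x, a↔z, r↔i): positions sum to 25. Letters are reflected about the middle of the alphabet (position → 25−position): Atbash.
Reversing it on kzrmg: k↔p, z↔a, r↔i, m↔n, g↔t.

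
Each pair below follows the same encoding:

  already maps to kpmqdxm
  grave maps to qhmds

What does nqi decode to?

web

The output letters match the input read backwards, each shifted +12: already reversed is ydaerla. Read the word backwards and shift each letter +12.
Decoding nqi: shift back: n−12=b, q−12=e, i−12=w → bew; then reverse → web.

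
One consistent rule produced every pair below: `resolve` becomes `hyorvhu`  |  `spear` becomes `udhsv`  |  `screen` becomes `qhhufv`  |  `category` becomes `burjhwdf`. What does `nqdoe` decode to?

blank

Read the word backwards and shift each letter +3.
Reversing it on nqdoe: shift back: n−3=k, q−3=n, d−3=a, o−3=l, e−3=b → knalb; then reverse → blank.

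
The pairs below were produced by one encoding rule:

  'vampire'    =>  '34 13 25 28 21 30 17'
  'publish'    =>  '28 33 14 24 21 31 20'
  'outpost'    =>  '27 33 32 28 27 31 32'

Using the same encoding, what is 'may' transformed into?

25 13 37

Letters become their 1-based position plus 12 (so a→13, b→14, …).
Applying it to may: m=13→25, a=1→13, y=25→37.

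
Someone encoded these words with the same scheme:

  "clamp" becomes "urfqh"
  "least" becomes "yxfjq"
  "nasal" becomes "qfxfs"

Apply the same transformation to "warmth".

myrwfb

The output letters match the input read backwards, each shifted +5: clamp reversed is pmalc. Read the word backwards and shift each letter +5.
Applying it to warmth: reverse → htmraw; then shift: h+5=m, t+5=y, m+5=r, r+5=w, a+5=f, w+5=b.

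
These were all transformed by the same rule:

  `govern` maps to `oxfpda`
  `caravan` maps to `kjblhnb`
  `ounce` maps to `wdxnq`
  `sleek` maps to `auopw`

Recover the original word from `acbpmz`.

stream

In govern: g→o is +8, o→x is +9, v→f is +10, e→p is +11 — the shift increases by 1 each position. Each letter shifts forward by (position + 8), i.e. 8, 9, 10, … — the shift grows by one for each successive letter.
Undoing it on acbpmz: a−8=s, c−9=t, b−10=r, p−11=e, m−12=a, z−13=m.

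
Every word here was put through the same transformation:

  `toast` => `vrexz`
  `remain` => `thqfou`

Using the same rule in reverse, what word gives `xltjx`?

Each letter shifts forward by (position + 2), i.e. 2, 3, 4, … — the shift grows by one for each successive letter.
Reversing it on xltjx: x−2=v, l−3=i, t−4=p, j−5=e, x−6=r.

viper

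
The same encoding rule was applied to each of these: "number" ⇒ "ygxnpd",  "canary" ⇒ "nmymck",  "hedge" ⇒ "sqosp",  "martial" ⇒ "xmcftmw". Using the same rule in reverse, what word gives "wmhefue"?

lawsuit

Shifts by position in number: pos 0: n→y (+11), pos 1: u→g (+12), pos 2: m→x (+11), pos 3: b→n (+12) — repeating every 2. The shifts repeat in a cycle of length 2: positions 0,1,… shift by +11, +12, then the pattern repeats.
Undoing it on wmhefue: w−11=l, m−12=a, h−11=w, e−12=s, f−11=u, u−12=i, e−11=t.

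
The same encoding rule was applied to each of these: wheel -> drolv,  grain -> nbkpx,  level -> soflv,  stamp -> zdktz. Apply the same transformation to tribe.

Shifts by position in wheel: pos 0: w→d (+7), pos 1: h→r (+10), pos 2: e→o (+10), pos 3: e→l (+7), pos 4: l→v (+10) — repeating every 3. The shifts repeat in a cycle of length 3: positions 0,1,… shift by +7, +10, +10, then the pattern repeats.
Applying it to tribe: t+7=a, r+10=b, i+10=s, b+7=i, e+10=o.

absio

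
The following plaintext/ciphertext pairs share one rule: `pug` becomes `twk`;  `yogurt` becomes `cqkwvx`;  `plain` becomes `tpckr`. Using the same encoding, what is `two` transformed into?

Two shifts are in play — +2 for a/e/i/o/u, +4 for every other letter.
On two: t(cons)+4=x, w(cons)+4=a, o(vowel)+2=q.

xaq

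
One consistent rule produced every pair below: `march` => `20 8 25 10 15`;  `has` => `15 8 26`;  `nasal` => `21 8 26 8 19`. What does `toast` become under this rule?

27 22 8 26 27

m is letter #13 and maps to 20: an offset of 7. The number is (letter's place in the alphabet, a=1) + 7.
For toast: t=20→27, o=15→22, a=1→8, s=19→26, t=20→27.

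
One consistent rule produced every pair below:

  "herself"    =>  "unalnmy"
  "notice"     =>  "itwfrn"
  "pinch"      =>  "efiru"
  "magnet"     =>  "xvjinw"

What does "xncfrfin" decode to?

Treating letters as 0–25, the rule is x ↦ 11x + 21 (mod 26).
Decoding xncfrfin: x(23)→19·(23−21)≡12=m; n(13)→19·(13−21)≡4=e; c(2)→19·(2−21)≡3=d; f(5)→19·(5−21)≡8=i; r(17)→19·(17−21)≡2=c; f(5)→19·(5−21)≡8=i; i(8)→19·(8−21)≡13=n; n(13)→19·(13−21)≡4=e (all mod 26).

medicine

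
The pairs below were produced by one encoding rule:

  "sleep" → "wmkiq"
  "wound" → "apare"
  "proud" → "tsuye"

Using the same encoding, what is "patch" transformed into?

Shifts by position in sleep: pos 0: s→w (+4), pos 1: l→m (+1), pos 2: e→k (+6), pos 3: e→i (+4), pos 4: p→q (+1) — repeating every 3. It's a Vigenère-style cipher with numeric key [4,1,6]: position i shifts by key[i mod 3].
On patch: p+4=t, a+1=b, t+6=z, c+4=g, h+1=i.

tbzgi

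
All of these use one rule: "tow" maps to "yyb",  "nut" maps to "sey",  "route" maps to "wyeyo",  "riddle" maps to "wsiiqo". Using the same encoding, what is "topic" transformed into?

yyush

Two shifts are in play — +10 for a/e/i/o/u, +5 for every other letter.
Applying it to topic: t(cons)+5=y, o(vowel)+10=y, p(cons)+5=u, i(vowel)+10=s, c(cons)+5=h.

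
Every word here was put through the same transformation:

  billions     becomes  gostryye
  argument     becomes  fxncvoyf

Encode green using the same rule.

Letter i (0-indexed) is shifted by i+5, so successive shifts are 5, 6, 7, ….
Applying it to green: g+5=l, r+6=x, e+7=l, e+8=m, n+9=w.

lxlmw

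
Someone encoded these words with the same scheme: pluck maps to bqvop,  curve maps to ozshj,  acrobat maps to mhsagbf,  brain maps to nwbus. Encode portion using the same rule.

Shifts by position in pluck: pos 0: p→b (+12), pos 1: l→q (+5), pos 2: u→v (+1), pos 3: c→o (+12), pos 4: k→p (+5) — repeating every 3. The shifts repeat in a cycle of length 3: positions 0,1,… shift by +12, +5, +1, then the pattern repeats.
For portion: p+12=b, o+5=t, r+1=s, t+12=f, i+5=n, o+1=p, n+12=z.

btsfnpz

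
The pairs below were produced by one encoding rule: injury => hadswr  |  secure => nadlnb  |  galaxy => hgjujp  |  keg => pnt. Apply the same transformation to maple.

Read the word backwards and shift each letter +9.
On maple: reverse → elpam; then shift: e+9=n, l+9=u, p+9=y, a+9=j, m+9=v.

nuyjv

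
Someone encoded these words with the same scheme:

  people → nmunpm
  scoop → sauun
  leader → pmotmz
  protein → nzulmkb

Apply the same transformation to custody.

p(15)→n(13) and e(4)→m(12) fit y≡19x+14 (mod 26); the inverse of 19 mod 26 is 11. Treating letters as 0–25, the rule is x ↦ 19x + 14 (mod 26).
Applying it to custody: c(2)→19·2+14≡0=a; u(20)→19·20+14≡4=e; s(18)→19·18+14≡18=s; t(19)→19·19+14≡11=l; o(14)→19·14+14≡20=u; d(3)→19·3+14≡19=t; y(24)→19·24+14≡2=c (all mod 26).

aeslutc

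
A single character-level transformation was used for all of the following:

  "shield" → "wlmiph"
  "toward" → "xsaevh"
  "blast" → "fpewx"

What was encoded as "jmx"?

Compare letters: s→w is +4, h→l is +4, i→m is +4 — a constant shift. This is a Caesar cipher with shift 4.
Reversing it on jmx: j−4=f, m−4=i, x−4=t.

fit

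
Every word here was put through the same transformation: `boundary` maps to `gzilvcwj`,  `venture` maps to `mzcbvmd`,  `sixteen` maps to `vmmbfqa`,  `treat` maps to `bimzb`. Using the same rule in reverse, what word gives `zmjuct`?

The output letters match the input read backwards, each shifted +8: boundary reversed is yradnuob. The word is reversed, then every letter is shifted forward by 8.
Decoding zmjuct: shift back: z−8=r, m−8=e, j−8=b, u−8=m, c−8=u, t−8=l → rebmul; then reverse → lumber.

lumber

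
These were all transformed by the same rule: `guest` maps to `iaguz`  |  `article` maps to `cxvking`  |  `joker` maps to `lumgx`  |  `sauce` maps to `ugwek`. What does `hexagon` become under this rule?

jkzcmqp

A repeating key of period 3 is used — shifts +2, +6, +2 over and over.
Applying it to hexagon: h+2=j, e+6=k, x+2=z, a+2=c, g+6=m, o+2=q, n+2=p.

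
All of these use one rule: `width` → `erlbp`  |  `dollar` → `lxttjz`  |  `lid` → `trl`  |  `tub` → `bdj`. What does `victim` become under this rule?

Vowels shift forward by 9 and consonants shift forward by 8.
On victim: v(cons)+8=d, i(vowel)+9=r, c(cons)+8=k, t(cons)+8=b, i(vowel)+9=r, m(cons)+8=u.

drkbru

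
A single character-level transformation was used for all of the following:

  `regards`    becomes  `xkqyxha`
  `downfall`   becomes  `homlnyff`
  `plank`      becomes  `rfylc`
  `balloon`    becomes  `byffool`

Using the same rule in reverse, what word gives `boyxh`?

board

r(17)→x(23) and e(4)→k(10) fit y≡3x+24 (mod 26); the inverse of 3 mod 26 is 9. Treating letters as 0–25, the rule is x ↦ 3x + 24 (mod 26).
Decoding boyxh: b(1)→9·(1−24)≡1=b; o(14)→9·(14−24)≡14=o; y(24)→9·(24−24)≡0=a; x(23)→9·(23−24)≡17=r; h(7)→9·(7−24)≡3=d (all mod 26).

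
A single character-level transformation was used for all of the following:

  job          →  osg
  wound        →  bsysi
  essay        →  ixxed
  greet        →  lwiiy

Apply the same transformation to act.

ehy

The shift depends on letter class: consonant j→o is +5, but vowel o→s is +4. Two shifts are in play — +4 for a/e/i/o/u, +5 for every other letter.
For act: a(vowel)+4=e, c(cons)+5=h, t(cons)+5=y.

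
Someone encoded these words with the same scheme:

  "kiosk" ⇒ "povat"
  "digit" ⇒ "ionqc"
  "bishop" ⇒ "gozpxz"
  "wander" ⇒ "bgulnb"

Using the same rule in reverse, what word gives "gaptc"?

built

In kiosk: k→p is +5, i→o is +6, o→v is +7, s→a is +8 — the shift increases by 1 each position. Letter i (0-indexed) is shifted by i+5, so successive shifts are 5, 6, 7, ….
Decoding gaptc: g−5=b, a−6=u, p−7=i, t−8=l, c−9=t.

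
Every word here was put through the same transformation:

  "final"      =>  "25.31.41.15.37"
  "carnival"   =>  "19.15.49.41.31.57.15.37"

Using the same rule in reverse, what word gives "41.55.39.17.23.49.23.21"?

f(#6)→25 and i(#9)→31: differences scale by 2, so n = 2·pos + 13. Each letter becomes 2×(its alphabet position, a=1..z=26) + 13.
Undoing it on 41.55.39.17.23.49.23.21: 41→(41−13)÷2=14=n, 55→(55−13)÷2=21=u, 39→(39−13)÷2=13=m, 17→(17−13)÷2=2=b, 23→(23−13)÷2=5=e, 49→(49−13)÷2=18=r, 23→(23−13)÷2=5=e, 21→(21−13)÷2=4=d.

numbered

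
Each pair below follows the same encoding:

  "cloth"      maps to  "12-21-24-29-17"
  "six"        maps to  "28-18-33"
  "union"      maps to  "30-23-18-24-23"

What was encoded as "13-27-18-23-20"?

c is letter #3 and maps to 12: an offset of 9. Letters become their 1-based position plus 9 (so a→10, b→11, …).
Decoding 13-27-18-23-20: 13→(13−9)÷1=4=d, 27→(27−9)÷1=18=r, 18→(18−9)÷1=9=i, 23→(23−9)÷1=14=n, 20→(20−9)÷1=11=k.

drink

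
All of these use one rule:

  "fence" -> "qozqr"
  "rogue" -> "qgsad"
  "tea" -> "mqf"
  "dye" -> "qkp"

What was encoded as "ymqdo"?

The output letters match the input read backwards, each shifted +12: fence reversed is ecnef. Read the word backwards and shift each letter +12.
Undoing it on ymqdo: shift back: y−12=m, m−12=a, q−12=e, d−12=r, o−12=c → maerc; then reverse → cream.

cream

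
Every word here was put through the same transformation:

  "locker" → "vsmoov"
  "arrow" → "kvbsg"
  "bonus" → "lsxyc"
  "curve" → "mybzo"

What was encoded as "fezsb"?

vapor

Shifts by position in locker: pos 0: l→v (+10), pos 1: o→s (+4), pos 2: c→m (+10), pos 3: k→o (+4) — repeating every 2. It's a Vigenère-style cipher with numeric key [10,4]: position i shifts by key[i mod 2].
Decoding fezsb: f−10=v, e−4=a, z−10=p, s−4=o, b−10=r.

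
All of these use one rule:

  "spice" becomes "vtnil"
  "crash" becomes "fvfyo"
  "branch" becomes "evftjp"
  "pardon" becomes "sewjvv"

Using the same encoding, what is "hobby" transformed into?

ksghf

In spice: s→v is +3, p→t is +4, i→n is +5, c→i is +6 — the shift increases by 1 each position. The shift increases by 1 at each position, starting from +3: 3, 4, 5, ….
On hobby: h+3=k, o+4=s, b+5=g, b+6=h, y+7=f.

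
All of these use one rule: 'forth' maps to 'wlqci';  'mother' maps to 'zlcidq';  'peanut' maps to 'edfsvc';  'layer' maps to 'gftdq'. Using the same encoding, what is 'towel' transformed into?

This is an affine cipher: with a=0,…,z=25, each position x becomes (19x+5) mod 26.
For towel: t(19)→19·19+5≡2=c; o(14)→19·14+5≡11=l; w(22)→19·22+5≡7=h; e(4)→19·4+5≡3=d; l(11)→19·11+5≡6=g (all mod 26).

clhdg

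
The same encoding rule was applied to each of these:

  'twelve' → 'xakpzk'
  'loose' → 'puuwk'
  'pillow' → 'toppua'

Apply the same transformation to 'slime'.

wpoqk

The shift depends on letter class: consonant t→x is +4, but vowel e→k is +6. The rule splits by letter class: vowels +6, consonants +4.
Applying it to slime: s(cons)+4=w, l(cons)+4=p, i(vowel)+6=o, m(cons)+4=q, e(vowel)+6=k.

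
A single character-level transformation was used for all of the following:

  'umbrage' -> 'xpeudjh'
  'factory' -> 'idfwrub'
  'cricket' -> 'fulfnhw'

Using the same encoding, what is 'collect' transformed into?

Each letter is shifted forward by 3 in the alphabet (a Caesar shift of +3).
For collect: c+3=f, o+3=r, l+3=o, l+3=o, e+3=h, c+3=f, t+3=w.

froohfw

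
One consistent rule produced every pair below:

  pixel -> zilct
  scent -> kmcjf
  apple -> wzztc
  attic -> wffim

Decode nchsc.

Each letter's alphabet position (a=0..z=25) is mapped through 21·x+22 mod 26 — an affine cipher.
Reversing it on nchsc: n(13)→5·(13−22)≡7=h; c(2)→5·(2−22)≡4=e; h(7)→5·(7−22)≡3=d; s(18)→5·(18−22)≡6=g; c(2)→5·(2−22)≡4=e (all mod 26).

hedge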